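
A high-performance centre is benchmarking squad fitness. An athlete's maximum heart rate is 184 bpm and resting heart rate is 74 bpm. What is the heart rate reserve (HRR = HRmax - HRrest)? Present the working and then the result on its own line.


HRR = HRmax - HRrest
= 184 - 74
= 110 bpm

110 bpm


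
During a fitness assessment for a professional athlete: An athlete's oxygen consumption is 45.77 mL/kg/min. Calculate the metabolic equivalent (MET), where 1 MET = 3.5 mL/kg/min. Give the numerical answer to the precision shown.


MET = VO2 / 3.5
= 45.77 / 3.5
= 13.08 METs

13.08 METs


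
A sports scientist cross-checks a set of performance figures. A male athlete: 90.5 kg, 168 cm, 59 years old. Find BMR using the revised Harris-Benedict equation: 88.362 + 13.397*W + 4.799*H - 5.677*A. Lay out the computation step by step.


Intercept = 88.362
Weight contribution = 13.397 * 90.5 = 1212.4285
Height contribution = 4.799 * 168 = 806.232
Age contribution = 5.677 * 59 = 334.943
BMR = 88.362 + 1212.4285 + 806.232 - 334.943
= 1772.08 kcal/day

1772.08 kcal/day


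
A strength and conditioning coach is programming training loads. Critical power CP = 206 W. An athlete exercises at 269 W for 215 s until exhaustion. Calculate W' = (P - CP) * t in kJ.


P - CP = 269 - 206 = 63 W
W' = 63 * 215 = 13545 J
= 13545 / 1000 = 13.545 kJ

13.545 kJ


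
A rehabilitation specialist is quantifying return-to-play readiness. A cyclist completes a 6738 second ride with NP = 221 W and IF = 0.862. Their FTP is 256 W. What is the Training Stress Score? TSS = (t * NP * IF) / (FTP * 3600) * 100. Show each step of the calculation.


t * NP * IF = 6738 * 221 * 0.862 = 1283602.476
FTP * 3600 = 921600
TSS = (1283602.476 / 921600) * 100 = 139.28

139.28 TSS


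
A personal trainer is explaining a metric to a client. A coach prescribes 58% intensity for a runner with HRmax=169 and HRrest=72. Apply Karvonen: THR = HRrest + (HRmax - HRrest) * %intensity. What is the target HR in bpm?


Heart rate reserve = 169 - 72 = 97
Intensity fraction = 58 / 100 = 0.58
THR = 72 + 97 * 0.58 = 128.26 bpm

128.26 bpm


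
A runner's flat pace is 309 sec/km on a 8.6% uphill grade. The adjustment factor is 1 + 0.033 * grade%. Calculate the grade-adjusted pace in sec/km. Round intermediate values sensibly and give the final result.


Factor = 1 + 0.033 * 8.6 = 1.2838
Adjusted pace = 309 * 1.2838
= 396.69 sec/km

396.69 s/km


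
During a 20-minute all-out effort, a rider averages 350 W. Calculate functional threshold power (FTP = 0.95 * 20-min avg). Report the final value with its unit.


FTP = 0.95 * 350
= 332.5 W

332.5 W


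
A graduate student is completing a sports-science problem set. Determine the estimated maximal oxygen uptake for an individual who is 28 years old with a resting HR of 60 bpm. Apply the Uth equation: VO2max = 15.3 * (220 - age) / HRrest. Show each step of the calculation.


HRmax = 220 - 28 = 192
VO2max = 15.3 * (192 / 60)
= 15.3 * 3.2
= 48.96 mL/kg/min

48.96 mL/kg/min


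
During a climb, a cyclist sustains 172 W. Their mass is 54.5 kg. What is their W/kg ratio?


Power-to-weight = 172 W / 54.5 kg
= 3.156 W/kg

3.156 W/kg


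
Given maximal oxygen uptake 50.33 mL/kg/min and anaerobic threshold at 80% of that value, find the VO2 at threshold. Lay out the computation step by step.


Percentage as decimal = 0.8
VO2 at AT = 50.33 * 0.8 = 40.26 mL/kg/min

40.26 mL/kg/min


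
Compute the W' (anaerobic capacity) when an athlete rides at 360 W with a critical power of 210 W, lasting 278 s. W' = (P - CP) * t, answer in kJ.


Above-CP power = 150 W
Duration = 278 s
W' = 150 * 278 = 41700 J
Convert: 41700 / 1000 = 41.7 kJ

41.7 kJ


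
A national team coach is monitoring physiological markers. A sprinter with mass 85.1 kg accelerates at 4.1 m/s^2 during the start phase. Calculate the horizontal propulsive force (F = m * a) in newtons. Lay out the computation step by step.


F = m * a
= 85.1 * 4.1
= 348.91 N

348.91 N


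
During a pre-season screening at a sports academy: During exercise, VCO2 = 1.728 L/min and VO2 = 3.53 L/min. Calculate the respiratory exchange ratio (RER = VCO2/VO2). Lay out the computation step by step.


RER = VCO2 / VO2
= 1.728 / 3.53
= 0.4895

0.4895


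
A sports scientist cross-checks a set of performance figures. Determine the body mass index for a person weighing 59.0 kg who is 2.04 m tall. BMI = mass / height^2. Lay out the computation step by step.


BMI = mass / height^2
= 59.0 / 2.04^2
= 59.0 / 4.1616
= 14.18 kg/m^2

14.18 kg/m^2


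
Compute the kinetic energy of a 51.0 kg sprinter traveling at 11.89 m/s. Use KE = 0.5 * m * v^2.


Velocity squared = 141.3721
KE = 0.5 * 51.0 * 141.3721 = 3604.99 J

3604.99 J


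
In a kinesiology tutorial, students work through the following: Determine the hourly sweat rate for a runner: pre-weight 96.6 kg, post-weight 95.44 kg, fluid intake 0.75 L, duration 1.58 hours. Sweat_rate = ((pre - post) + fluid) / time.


Mass lost = 96.6 - 95.44 = 1.16 kg
Add fluid consumed: 1.16 + 0.75 = 1.91 L total sweat
Sweat rate = 1.91 / 1.58 = 1.209 L/h

1.209 L/h


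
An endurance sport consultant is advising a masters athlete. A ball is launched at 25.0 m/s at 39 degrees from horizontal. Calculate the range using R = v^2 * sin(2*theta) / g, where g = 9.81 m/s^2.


sin(2 * 39) = sin(78) = 0.978148
v^2 = 25.0^2 = 625.0
R = 625.0 * 0.978148 / 9.81
= 62.318 m

62.318 m


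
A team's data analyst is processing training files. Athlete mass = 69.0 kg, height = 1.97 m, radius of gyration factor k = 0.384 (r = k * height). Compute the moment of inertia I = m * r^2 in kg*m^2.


r = k * height = 0.384 * 1.97 = 0.75648 m
r^2 = 0.75648^2 = 0.572262
I = 69.0 * 0.572262 = 39.486 kg*m^2

39.486 kg*m^2


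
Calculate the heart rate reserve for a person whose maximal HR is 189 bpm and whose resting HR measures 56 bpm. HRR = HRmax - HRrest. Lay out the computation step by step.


HRmax = 189 bpm
HRrest = 56 bpm
HRR = 189 - 56 = 133 bpm

133 bpm


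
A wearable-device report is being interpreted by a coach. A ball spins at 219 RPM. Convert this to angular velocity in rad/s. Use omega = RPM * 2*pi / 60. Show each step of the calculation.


omega = 219 * 2 * pi / 60
= 219 * 6.28318531 / 60
= 1376.018 / 60
= 22.934 rad/s

22.934 rad/s


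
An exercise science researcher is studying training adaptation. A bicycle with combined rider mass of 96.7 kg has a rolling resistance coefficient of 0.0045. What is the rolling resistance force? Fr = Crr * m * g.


Fr = 0.0045 * 96.7 * 9.81
= 0.43515 * 9.81
= 4.269 N

4.269 N


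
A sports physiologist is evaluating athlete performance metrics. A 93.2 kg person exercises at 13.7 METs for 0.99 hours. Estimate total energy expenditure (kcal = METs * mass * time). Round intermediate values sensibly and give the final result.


Energy = METs * mass(kg) * time(h)
= 13.7 * 93.2 * 0.99
= 1264.07 kcal

1264.07 kcal


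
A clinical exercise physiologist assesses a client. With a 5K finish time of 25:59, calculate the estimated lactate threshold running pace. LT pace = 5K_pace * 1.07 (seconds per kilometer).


Race duration = 1559 s for 5 km
Average pace = 1559 / 5 = 311.8 s/km
LT pace = 311.8 * 1.07
= 333.63 s/km

333.63 s/km


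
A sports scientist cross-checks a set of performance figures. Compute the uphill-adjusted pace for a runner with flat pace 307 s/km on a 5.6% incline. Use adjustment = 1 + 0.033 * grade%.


Adjustment factor = 1 + 0.033 * 5.6 = 1.1848
Grade-adjusted pace = 307 * 1.1848 = 363.73 s/km

363.73 s/km


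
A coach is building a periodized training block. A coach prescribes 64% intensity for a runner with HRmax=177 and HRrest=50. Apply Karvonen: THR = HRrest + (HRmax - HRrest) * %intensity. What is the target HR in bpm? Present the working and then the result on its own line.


Heart rate reserve = 177 - 50 = 127
Intensity fraction = 64 / 100 = 0.64
THR = 50 + 127 * 0.64 = 131.28 bpm

131.28 bpm


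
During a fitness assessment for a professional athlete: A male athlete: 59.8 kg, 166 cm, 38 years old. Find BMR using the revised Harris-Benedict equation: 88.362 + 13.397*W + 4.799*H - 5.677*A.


Intercept = 88.362
Weight contribution = 13.397 * 59.8 = 801.1406
Height contribution = 4.799 * 166 = 796.634
Age contribution = 5.677 * 38 = 215.726
BMR = 88.362 + 801.1406 + 796.634 - 215.726
= 1470.41 kcal/day

1470.41 kcal/day


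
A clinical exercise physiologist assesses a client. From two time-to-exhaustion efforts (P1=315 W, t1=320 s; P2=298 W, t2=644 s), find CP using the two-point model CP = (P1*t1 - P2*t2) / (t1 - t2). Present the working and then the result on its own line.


Work in trial 1 = 100800 J
Work in trial 2 = 191912 J
Delta work = -91112 J
Delta time = -324 s
CP = -91112 / -324 = 281.21 W

281.21 W


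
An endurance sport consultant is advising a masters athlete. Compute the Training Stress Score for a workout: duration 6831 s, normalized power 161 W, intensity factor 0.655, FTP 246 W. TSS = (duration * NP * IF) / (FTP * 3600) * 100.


Product = 6831 * 161 * 0.655 = 720363.105
Base = 246 * 3600 = 885600
TSS = 720363.105 / 885600 * 100 = 81.34

81.34 TSS


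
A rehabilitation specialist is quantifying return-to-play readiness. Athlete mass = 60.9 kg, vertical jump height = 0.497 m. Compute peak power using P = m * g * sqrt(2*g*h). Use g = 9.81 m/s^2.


sqrt(2 * 9.81 * 0.497) = sqrt(9.75114) = 3.122682 m/s
P = 60.9 * 9.81 * 3.122682
= 1865.58 W

1865.58 W


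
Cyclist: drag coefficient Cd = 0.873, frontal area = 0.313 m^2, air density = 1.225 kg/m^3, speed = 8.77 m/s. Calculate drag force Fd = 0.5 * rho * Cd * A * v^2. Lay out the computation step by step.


v^2 = 8.77^2 = 76.9129
Fd = 0.5 * 1.225 * 0.873 * 0.313 * 76.9129
= 12.873 N

12.873 N


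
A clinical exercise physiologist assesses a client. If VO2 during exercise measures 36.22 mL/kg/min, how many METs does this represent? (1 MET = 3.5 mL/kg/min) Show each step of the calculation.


METs = VO2 / 3.5 = 36.22 / 3.5 = 10.35

10.35 METs


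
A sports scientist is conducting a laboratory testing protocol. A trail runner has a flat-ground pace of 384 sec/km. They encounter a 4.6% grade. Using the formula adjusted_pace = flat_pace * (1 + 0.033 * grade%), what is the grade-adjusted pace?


Grade factor = 1 + 0.033 * 4.6 = 1.1518
Adjusted = 384 * 1.1518 = 442.29 sec/km

442.29 s/km


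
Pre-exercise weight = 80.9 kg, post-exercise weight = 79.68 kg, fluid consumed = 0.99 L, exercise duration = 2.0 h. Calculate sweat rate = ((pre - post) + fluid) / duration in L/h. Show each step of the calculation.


Weight loss = 80.9 - 79.68 = 1.22 kg (approx L)
Total sweat = 1.22 + 0.99 = 2.21 L
Sweat rate = 2.21 / 2.0 = 1.105 L/h

1.105 L/h


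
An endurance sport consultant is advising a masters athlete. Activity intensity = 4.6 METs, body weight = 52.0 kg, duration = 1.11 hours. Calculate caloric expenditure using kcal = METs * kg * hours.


kcal = 4.6 * 52.0 * 1.11
= 239.2 * 1.11
= 265.51 kcal

265.51 kcal


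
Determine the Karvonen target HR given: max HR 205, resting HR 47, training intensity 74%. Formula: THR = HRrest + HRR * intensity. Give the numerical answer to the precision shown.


HRR = HRmax - HRrest = 205 - 47 = 158
THR = 47 + 158 * 0.74
= 163.92 bpm

163.92 bpm


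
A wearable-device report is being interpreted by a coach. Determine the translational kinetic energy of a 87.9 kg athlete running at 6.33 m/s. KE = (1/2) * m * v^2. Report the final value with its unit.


KE = 0.5 * m * v^2
= 0.5 * 87.9 * 6.33^2
= 0.5 * 87.9 * 40.0689
= 1761.03 J

1761.03 J


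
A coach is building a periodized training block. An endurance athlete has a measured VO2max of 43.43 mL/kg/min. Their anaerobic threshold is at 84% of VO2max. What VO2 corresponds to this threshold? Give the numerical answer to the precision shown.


Anaerobic threshold VO2 = VO2max * 84%
= 43.43 * 0.84
= 36.48 mL/kg/min

36.48 mL/kg/min


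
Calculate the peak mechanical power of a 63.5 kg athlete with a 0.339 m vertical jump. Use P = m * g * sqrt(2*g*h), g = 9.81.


First, sqrt(2gh) = sqrt(2 * 9.81 * 0.339)
= sqrt(6.65118) = 2.578988 m/s
Power = 63.5 * 9.81 * 2.578988 = 1606.54 W

1606.54 W


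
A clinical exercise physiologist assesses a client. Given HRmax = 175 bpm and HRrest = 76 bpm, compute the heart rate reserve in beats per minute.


Heart rate reserve = maximum HR minus resting HR
HRR = 175 - 76 = 99 bpm

99 bpm


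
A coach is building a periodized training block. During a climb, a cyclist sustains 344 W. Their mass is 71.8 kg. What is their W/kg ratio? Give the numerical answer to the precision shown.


Power-to-weight = 344 W / 71.8 kg
= 4.791 W/kg

4.791 W/kg


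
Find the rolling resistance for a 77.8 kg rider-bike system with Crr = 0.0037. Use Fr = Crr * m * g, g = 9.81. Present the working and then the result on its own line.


m * g = 77.8 * 9.81 = 763.218 N
Fr = 0.0037 * 763.218 = 2.824 N

2.824 N


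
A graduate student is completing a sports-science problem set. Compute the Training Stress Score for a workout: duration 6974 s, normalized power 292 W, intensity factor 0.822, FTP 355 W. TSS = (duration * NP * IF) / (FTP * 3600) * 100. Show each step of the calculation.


Product = 6974 * 292 * 0.822 = 1673927.376
Base = 355 * 3600 = 1278000
TSS = 1673927.376 / 1278000 * 100 = 130.98

130.98 TSS


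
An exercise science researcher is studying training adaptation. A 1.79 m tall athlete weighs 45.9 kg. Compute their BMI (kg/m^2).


height^2 = 3.2041 m^2
BMI = 45.9 / 3.2041 = 14.33 kg/m^2

14.33 kg/m^2


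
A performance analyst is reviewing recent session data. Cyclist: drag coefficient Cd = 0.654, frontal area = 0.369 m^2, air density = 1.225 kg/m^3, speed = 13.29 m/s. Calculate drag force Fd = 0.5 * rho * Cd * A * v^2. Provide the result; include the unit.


v^2 = 13.29^2 = 176.6241
Fd = 0.5 * 1.225 * 0.654 * 0.369 * 176.6241
= 26.107 N

26.107 N


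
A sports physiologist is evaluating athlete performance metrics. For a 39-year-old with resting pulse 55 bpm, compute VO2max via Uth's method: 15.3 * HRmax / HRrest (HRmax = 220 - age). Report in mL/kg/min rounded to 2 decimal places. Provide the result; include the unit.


Step 1: HRmax = 220 - 39 = 181 bpm
Step 2: Ratio = 181 / 55 = 3.2909
Step 3: VO2max = 15.3 * 3.2909 = 50.35 mL/kg/min

50.35 mL/kg/min


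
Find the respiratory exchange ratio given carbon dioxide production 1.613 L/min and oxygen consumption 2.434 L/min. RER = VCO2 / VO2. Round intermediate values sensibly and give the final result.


VCO2 = 1.613 L/min
VO2 = 2.434 L/min
RER = 1.613 / 2.434 = 0.6627

0.6627


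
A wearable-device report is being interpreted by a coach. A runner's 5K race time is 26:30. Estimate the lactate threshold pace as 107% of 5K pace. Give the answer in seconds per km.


Total race time = 26*60 + 30 = 1590 seconds
5K pace = 1590 / 5 = 318.0 sec/km
LT pace = 318.0 * 1.07 = 340.26 sec/km

340.26 s/km


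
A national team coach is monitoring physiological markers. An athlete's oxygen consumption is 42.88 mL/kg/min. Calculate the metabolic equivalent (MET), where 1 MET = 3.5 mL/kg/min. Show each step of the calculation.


MET = VO2 / 3.5
= 42.88 / 3.5
= 12.25 METs

12.25 METs


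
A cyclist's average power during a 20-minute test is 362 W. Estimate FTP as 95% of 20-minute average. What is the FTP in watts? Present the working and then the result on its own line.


FTP = 20-min power * 0.95
= 362 * 0.95
= 343.9 W

343.9 W


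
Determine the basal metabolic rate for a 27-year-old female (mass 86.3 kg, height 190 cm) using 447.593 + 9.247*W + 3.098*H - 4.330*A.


BMR = 447.593 + 9.247*86.3 + 3.098*190 - 4.330*27
= 1717.32 kcal/day

1717.32 kcal/day


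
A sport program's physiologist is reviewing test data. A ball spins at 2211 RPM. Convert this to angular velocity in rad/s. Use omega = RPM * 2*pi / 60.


omega = 2211 * 2 * pi / 60
= 2211 * 6.28318531 / 60
= 13892.123 / 60
= 231.535 rad/s

231.535 rad/s


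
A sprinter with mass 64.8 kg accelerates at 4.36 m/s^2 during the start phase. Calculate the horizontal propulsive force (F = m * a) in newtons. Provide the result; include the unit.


F = m * a
= 64.8 * 4.36
= 282.53 N

282.53 N


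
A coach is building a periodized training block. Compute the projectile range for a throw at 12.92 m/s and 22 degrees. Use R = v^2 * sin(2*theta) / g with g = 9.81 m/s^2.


Two times the angle = 44 degrees
sin(44) = 0.694658
R = 166.9264 * 0.694658 / 9.81 = 11.82 m

11.82 m


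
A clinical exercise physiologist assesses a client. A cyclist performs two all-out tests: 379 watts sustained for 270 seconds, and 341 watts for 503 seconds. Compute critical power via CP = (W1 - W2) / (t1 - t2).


W1 = P1 * t1 = 379 * 270 = 102330 J
W2 = P2 * t2 = 341 * 503 = 171523 J
CP = (102330 - 171523) / (270 - 503)
= 296.97 W

296.97 W


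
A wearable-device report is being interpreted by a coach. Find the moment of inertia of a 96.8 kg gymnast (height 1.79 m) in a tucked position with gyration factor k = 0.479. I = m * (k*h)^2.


Radius of gyration = 0.479 * 1.79 = 0.85741 m
I = 96.8 * 0.85741^2
= 96.8 * 0.735152
= 71.163 kg*m^2

71.163 kg*m^2


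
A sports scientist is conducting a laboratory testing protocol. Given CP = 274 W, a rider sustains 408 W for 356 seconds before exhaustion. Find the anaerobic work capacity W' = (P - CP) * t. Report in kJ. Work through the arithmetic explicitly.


Excess power = 408 - 274 = 134 W
Work above CP = 134 * 356 = 47704 J
W' = 47.704 kJ

47.704 kJ


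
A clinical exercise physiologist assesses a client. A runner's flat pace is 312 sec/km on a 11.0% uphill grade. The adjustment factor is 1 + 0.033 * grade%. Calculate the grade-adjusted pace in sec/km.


Factor = 1 + 0.033 * 11.0 = 1.363
Adjusted pace = 312 * 1.363
= 425.26 sec/km

425.26 s/km


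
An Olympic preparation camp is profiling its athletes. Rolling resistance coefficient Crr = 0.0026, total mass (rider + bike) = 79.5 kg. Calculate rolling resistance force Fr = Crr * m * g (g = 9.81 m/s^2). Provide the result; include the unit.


Fr = Crr * m * g
= 0.0026 * 79.5 * 9.81
= 2.028 N

2.028 N


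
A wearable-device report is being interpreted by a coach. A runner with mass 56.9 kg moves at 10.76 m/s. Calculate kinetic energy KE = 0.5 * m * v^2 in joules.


v^2 = 10.76^2 = 115.7776
KE = 0.5 * 56.9 * 115.7776
= 3293.87 J

3293.87 J


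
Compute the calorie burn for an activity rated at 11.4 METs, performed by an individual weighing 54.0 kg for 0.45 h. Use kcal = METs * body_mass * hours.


Product of METs and mass = 11.4 * 54.0 = 615.6
Total kcal = 615.6 * 0.45 = 277.02 kcal

277.02 kcal


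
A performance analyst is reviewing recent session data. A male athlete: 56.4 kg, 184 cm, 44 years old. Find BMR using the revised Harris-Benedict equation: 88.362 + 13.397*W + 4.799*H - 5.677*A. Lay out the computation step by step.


Intercept = 88.362
Weight contribution = 13.397 * 56.4 = 755.5908
Height contribution = 4.799 * 184 = 883.016
Age contribution = 5.677 * 44 = 249.788
BMR = 88.362 + 755.5908 + 883.016 - 249.788
= 1477.18 kcal/day

1477.18 kcal/day


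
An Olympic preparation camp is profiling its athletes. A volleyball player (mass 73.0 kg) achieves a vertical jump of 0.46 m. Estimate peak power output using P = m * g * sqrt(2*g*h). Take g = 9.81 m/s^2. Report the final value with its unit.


2 * g * h = 2 * 9.81 * 0.46 = 9.0252
sqrt(9.0252) = 3.004197 m/s
P = 73.0 * 9.81 * 3.004197 = 2151.4 W

2151.4 W


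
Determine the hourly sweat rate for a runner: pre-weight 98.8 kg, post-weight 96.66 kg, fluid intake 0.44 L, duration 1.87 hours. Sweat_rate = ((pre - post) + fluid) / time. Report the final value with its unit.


Mass lost = 98.8 - 96.66 = 2.14 kg
Add fluid consumed: 2.14 + 0.44 = 2.58 L total sweat
Sweat rate = 2.58 / 1.87 = 1.38 L/h

1.38 L/h


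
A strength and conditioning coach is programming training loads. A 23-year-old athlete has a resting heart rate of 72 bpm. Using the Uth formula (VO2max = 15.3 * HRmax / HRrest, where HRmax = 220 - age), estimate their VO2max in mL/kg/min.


HRmax = 220 - 23 = 197 bpm
Ratio = HRmax / HRrest = 197 / 72 = 2.7361
VO2max = 15.3 * 2.7361 = 41.86 mL/kg/min

41.86 mL/kg/min


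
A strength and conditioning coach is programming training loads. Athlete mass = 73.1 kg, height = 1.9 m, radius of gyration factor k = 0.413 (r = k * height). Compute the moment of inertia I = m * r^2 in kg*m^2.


r = k * height = 0.413 * 1.9 = 0.7847 m
r^2 = 0.7847^2 = 0.615754
I = 73.1 * 0.615754 = 45.012 kg*m^2

45.012 kg*m^2


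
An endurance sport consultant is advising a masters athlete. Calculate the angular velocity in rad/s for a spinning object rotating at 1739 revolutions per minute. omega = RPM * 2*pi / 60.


omega = RPM * 2*pi / 60
= 1739 * 6.28318531 / 60
= 182.108 rad/s

182.108 rad/s


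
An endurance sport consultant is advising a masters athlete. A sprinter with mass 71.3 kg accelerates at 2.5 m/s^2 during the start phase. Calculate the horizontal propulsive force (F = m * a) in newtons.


F = m * a
= 71.3 * 2.5
= 178.25 N

178.25 N


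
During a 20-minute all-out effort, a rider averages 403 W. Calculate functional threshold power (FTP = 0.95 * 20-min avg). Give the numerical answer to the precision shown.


FTP = 0.95 * 403
= 382.85 W

382.85 W


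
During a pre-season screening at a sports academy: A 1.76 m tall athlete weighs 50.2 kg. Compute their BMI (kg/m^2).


height^2 = 3.0976 m^2
BMI = 50.2 / 3.0976 = 16.21 kg/m^2

16.21 kg/m^2


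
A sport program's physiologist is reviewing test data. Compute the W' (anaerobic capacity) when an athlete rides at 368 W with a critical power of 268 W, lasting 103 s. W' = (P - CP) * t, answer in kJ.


Above-CP power = 100 W
Duration = 103 s
W' = 100 * 103 = 10300 J
Convert: 10300 / 1000 = 10.3 kJ

10.3 kJ


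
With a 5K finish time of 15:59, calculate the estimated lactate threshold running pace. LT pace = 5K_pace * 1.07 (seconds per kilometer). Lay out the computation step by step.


Race duration = 959 s for 5 km
Average pace = 959 / 5 = 191.8 s/km
LT pace = 191.8 * 1.07
= 205.23 s/km

205.23 s/km


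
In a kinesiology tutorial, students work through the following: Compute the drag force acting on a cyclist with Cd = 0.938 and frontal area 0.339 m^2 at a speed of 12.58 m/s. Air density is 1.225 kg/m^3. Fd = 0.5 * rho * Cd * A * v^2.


Step 1: v^2 = 158.2564
Step 2: Fd = 0.5 * 1.225 * 0.938 * 0.339 * 158.2564
= 30.823 N

30.823 N


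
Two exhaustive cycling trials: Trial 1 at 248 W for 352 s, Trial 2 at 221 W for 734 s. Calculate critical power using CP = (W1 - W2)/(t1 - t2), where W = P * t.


W1 = 248 * 352 = 87296 J
W2 = 221 * 734 = 162214 J
CP = (87296 - 162214) / (352 - 734)
= -74918 / -382
= 196.12 W

196.12 W


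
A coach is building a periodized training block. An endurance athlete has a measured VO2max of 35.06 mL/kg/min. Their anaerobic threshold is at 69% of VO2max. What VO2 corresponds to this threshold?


Anaerobic threshold VO2 = VO2max * 69%
= 35.06 * 0.69
= 24.19 mL/kg/min

24.19 mL/kg/min


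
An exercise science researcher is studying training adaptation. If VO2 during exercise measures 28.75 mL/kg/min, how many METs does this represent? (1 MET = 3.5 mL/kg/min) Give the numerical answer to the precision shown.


METs = VO2 / 3.5 = 28.75 / 3.5 = 8.21

8.21 METs


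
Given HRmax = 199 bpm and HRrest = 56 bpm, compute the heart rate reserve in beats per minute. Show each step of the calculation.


Heart rate reserve = maximum HR minus resting HR
HRR = 199 - 56 = 143 bpm

143 bpm


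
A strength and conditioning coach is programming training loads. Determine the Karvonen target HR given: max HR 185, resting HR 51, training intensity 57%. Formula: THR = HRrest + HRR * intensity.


HRR = HRmax - HRrest = 185 - 51 = 134
THR = 51 + 134 * 0.57
= 127.38 bpm

127.38 bpm


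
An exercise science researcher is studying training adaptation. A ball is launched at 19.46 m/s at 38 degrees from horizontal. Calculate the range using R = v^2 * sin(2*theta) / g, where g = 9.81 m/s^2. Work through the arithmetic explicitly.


sin(2 * 38) = sin(76) = 0.970296
v^2 = 19.46^2 = 378.6916
R = 378.6916 * 0.970296 / 9.81
= 37.456 m

37.456 m


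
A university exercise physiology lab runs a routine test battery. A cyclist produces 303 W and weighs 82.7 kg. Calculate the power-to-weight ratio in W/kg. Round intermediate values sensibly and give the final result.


P/W = power / mass
= 303 / 82.7
= 3.664 W/kg

3.664 W/kg


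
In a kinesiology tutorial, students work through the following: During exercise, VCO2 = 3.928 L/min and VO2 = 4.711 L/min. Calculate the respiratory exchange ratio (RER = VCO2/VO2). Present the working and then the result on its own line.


RER = VCO2 / VO2
= 3.928 / 4.711
= 0.8338

0.8338


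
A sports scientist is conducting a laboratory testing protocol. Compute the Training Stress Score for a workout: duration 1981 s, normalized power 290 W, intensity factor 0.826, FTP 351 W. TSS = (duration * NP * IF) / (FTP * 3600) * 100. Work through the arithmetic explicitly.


Product = 1981 * 290 * 0.826 = 474528.74
Base = 351 * 3600 = 1263600
TSS = 474528.74 / 1263600 * 100 = 37.55

37.55 TSS


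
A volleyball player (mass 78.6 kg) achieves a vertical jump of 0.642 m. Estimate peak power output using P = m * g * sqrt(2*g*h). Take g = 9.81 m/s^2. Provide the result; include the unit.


2 * g * h = 2 * 9.81 * 0.642 = 12.59604
sqrt(12.59604) = 3.54909 m/s
P = 78.6 * 9.81 * 3.54909 = 2736.58 W

2736.58 W


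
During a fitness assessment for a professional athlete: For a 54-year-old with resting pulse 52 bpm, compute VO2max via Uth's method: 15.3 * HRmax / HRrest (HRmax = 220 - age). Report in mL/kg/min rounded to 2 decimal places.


Step 1: HRmax = 220 - 54 = 166 bpm
Step 2: Ratio = 166 / 52 = 3.1923
Step 3: VO2max = 15.3 * 3.1923 = 48.84 mL/kg/min

48.84 mL/kg/min


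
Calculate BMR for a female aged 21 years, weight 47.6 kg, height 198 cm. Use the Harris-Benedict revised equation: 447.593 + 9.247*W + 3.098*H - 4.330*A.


Substituting values:
W term = 9.247 * 47.6 = 440.1572
H term = 3.098 * 198 = 613.404
A term = 4.330 * 21 = 90.93
BMR = 1410.22 kcal/day

1410.22 kcal/day


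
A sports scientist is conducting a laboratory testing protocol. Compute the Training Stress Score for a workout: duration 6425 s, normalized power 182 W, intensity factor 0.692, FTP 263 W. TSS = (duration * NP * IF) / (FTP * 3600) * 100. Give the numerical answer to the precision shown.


Product = 6425 * 182 * 0.692 = 809190.2
Base = 263 * 3600 = 946800
TSS = 809190.2 / 946800 * 100 = 85.47

85.47 TSS


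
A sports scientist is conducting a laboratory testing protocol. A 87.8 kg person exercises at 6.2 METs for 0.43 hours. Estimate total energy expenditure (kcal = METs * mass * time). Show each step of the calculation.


Energy = METs * mass(kg) * time(h)
= 6.2 * 87.8 * 0.43
= 234.07 kcal

234.07 kcal


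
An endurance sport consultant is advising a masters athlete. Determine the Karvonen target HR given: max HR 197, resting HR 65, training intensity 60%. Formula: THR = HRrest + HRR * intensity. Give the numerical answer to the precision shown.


HRR = HRmax - HRrest = 197 - 65 = 132
THR = 65 + 132 * 0.6
= 144.2 bpm

144.2 bpm


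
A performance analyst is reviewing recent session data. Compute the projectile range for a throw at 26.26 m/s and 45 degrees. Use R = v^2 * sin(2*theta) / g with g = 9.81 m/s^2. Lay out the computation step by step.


Two times the angle = 90 degrees
sin(90) = 1.0
R = 689.5876 * 1.0 / 9.81 = 70.294 m

70.294 m


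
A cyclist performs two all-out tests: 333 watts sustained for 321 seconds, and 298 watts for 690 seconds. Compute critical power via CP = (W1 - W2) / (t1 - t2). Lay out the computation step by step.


W1 = P1 * t1 = 333 * 321 = 106893 J
W2 = P2 * t2 = 298 * 690 = 205620 J
CP = (106893 - 205620) / (321 - 690)
= 267.55 W

267.55 W


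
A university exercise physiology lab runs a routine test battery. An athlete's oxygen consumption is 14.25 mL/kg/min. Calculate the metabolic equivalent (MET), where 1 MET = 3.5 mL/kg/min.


MET = VO2 / 3.5
= 14.25 / 3.5
= 4.07 METs

4.07 METs


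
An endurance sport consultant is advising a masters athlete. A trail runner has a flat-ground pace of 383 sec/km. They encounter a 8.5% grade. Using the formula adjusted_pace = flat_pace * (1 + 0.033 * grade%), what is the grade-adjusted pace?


Grade factor = 1 + 0.033 * 8.5 = 1.2805
Adjusted = 383 * 1.2805 = 490.43 sec/km

490.43 s/km


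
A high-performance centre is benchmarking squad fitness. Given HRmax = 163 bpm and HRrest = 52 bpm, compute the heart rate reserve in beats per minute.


Heart rate reserve = maximum HR minus resting HR
HRR = 163 - 52 = 111 bpm

111 bpm


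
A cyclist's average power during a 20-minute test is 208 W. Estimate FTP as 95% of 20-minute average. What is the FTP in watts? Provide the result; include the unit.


FTP = 20-min power * 0.95
= 208 * 0.95
= 197.6 W

197.6 W


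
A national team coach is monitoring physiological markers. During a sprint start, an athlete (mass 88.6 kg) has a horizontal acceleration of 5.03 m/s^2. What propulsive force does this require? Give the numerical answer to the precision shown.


Propulsive force = mass * acceleration
= 88.6 kg * 5.03 m/s^2
= 445.66 N

445.66 N


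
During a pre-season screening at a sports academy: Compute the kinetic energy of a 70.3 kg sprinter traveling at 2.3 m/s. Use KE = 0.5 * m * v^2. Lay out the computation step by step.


Velocity squared = 5.29
KE = 0.5 * 70.3 * 5.29 = 185.94 J

185.94 J


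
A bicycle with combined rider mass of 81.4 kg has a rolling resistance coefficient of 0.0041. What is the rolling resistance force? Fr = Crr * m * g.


Fr = 0.0041 * 81.4 * 9.81
= 0.33374 * 9.81
= 3.274 N

3.274 N


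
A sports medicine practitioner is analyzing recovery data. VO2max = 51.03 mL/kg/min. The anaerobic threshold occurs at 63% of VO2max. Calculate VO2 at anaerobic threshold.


AT fraction = 63 / 100 = 0.63
AT VO2 = 51.03 * 0.63
= 32.15 mL/kg/min

32.15 mL/kg/min


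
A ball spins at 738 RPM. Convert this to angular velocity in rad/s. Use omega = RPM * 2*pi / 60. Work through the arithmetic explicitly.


omega = 738 * 2 * pi / 60
= 738 * 6.28318531 / 60
= 4636.991 / 60
= 77.283 rad/s

77.283 rad/s


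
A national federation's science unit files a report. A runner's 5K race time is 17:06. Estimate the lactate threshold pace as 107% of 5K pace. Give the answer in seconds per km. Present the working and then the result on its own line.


Total race time = 17*60 + 6 = 1026 seconds
5K pace = 1026 / 5 = 205.2 sec/km
LT pace = 205.2 * 1.07 = 219.56 sec/km

219.56 s/km


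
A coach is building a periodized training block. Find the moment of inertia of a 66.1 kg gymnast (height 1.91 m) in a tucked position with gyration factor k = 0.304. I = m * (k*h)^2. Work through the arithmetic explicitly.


Radius of gyration = 0.304 * 1.91 = 0.58064 m
I = 66.1 * 0.58064^2
= 66.1 * 0.337143
= 22.285 kg*m^2

22.285 kg*m^2


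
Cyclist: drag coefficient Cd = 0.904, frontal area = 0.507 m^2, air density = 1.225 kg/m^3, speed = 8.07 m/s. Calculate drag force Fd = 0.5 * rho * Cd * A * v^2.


v^2 = 8.07^2 = 65.1249
Fd = 0.5 * 1.225 * 0.904 * 0.507 * 65.1249
= 18.282 N

18.282 N


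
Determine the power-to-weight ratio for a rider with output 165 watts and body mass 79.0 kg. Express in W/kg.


P/W = 165 / 79.0 = 2.089 W/kg

2.089 W/kg


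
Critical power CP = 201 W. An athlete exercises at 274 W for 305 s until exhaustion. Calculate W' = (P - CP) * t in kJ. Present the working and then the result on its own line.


P - CP = 274 - 201 = 73 W
W' = 73 * 305 = 22265 J
= 22265 / 1000 = 22.265 kJ

22.265 kJ


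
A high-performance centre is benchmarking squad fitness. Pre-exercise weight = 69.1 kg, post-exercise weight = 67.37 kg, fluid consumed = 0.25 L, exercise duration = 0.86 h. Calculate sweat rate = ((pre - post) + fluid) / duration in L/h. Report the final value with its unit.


Weight loss = 69.1 - 67.37 = 1.73 kg (approx L)
Total sweat = 1.73 + 0.25 = 1.98 L
Sweat rate = 1.98 / 0.86 = 2.302 L/h

2.302 L/h


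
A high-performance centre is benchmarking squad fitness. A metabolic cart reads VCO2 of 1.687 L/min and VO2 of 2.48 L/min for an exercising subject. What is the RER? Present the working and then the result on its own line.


RER = VCO2 / VO2 = 1.687 / 2.48 = 0.6802

0.6802


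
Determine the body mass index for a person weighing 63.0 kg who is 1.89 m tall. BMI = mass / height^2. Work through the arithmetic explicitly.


BMI = mass / height^2
= 63.0 / 1.89^2
= 63.0 / 3.5721
= 17.64 kg/m^2

17.64 kg/m^2


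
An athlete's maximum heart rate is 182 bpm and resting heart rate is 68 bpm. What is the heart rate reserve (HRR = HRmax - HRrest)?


HRR = HRmax - HRrest
= 182 - 68
= 114 bpm

114 bpm


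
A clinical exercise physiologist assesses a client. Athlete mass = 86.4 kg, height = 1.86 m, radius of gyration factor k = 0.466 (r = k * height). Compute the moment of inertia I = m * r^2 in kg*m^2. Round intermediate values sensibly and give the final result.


r = k * height = 0.466 * 1.86 = 0.86676 m
r^2 = 0.86676^2 = 0.751273
I = 86.4 * 0.751273 = 64.91 kg*m^2

64.91 kg*m^2


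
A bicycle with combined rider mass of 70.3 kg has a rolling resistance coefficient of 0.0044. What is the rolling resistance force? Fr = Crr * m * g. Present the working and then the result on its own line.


Fr = 0.0044 * 70.3 * 9.81
= 0.30932 * 9.81
= 3.034 N

3.034 N


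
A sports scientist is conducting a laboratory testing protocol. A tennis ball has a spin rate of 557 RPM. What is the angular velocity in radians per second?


Convert RPM to rad/s: multiply by 2*pi and divide by 60
omega = 557 * 2 * pi / 60
= 58.329 rad/s

58.329 rad/s


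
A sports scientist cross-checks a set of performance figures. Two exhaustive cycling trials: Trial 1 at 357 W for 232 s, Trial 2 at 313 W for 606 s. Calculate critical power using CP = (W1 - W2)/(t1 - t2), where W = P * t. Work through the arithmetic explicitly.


W1 = 357 * 232 = 82824 J
W2 = 313 * 606 = 189678 J
CP = (82824 - 189678) / (232 - 606)
= -106854 / -374
= 285.71 W

285.71 W


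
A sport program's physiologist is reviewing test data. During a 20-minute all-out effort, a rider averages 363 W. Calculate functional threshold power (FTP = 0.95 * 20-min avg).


FTP = 0.95 * 363
= 344.85 W

344.85 W


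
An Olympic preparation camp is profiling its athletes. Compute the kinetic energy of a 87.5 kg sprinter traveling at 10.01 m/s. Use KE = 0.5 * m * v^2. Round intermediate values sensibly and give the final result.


Velocity squared = 100.2001
KE = 0.5 * 87.5 * 100.2001 = 4383.75 J

4383.75 J


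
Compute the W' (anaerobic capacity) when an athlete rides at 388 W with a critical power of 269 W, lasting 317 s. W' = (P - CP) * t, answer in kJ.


Above-CP power = 119 W
Duration = 317 s
W' = 119 * 317 = 37723 J
Convert: 37723 / 1000 = 37.723 kJ

37.723 kJ


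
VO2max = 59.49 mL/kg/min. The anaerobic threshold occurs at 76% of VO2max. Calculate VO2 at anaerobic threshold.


AT fraction = 76 / 100 = 0.76
AT VO2 = 59.49 * 0.76
= 45.21 mL/kg/min

45.21 mL/kg/min


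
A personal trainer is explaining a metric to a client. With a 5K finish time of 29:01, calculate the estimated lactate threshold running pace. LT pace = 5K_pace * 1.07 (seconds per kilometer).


Race duration = 1741 s for 5 km
Average pace = 1741 / 5 = 348.2 s/km
LT pace = 348.2 * 1.07
= 372.57 s/km

372.57 s/km


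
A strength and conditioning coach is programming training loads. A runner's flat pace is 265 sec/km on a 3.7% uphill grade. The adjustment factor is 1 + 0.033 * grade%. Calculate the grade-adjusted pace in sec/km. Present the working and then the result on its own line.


Factor = 1 + 0.033 * 3.7 = 1.1221
Adjusted pace = 265 * 1.1221
= 297.36 sec/km

297.36 s/km


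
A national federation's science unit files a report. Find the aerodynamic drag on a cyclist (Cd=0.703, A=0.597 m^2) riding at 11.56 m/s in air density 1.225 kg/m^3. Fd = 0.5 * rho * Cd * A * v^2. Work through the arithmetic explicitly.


Fd = 0.5 * 1.225 * 0.703 * 0.597 * 11.56^2
= 0.5 * 1.225 * 0.703 * 0.597 * 133.6336
= 34.352 N

34.352 N


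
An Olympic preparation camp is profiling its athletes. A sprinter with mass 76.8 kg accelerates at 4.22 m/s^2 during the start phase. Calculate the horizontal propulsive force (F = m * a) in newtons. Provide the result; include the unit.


F = m * a
= 76.8 * 4.22
= 324.1 N

324.1 N


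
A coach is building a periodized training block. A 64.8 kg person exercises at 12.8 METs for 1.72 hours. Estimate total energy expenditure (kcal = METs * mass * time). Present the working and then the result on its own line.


Energy = METs * mass(kg) * time(h)
= 12.8 * 64.8 * 1.72
= 1426.64 kcal

1426.64 kcal


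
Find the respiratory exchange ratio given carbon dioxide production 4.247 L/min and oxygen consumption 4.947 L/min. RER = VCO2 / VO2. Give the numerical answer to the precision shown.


VCO2 = 4.247 L/min
VO2 = 4.947 L/min
RER = 4.247 / 4.947 = 0.8585

0.8585


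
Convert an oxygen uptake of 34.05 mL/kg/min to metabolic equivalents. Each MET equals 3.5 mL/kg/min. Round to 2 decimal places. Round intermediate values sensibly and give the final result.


One MET = 3.5 mL/kg/min
Number of METs = 34.05 / 3.5
= 9.73 METs

9.73 METs


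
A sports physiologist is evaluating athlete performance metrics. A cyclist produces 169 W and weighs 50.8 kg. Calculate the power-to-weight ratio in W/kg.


P/W = power / mass
= 169 / 50.8
= 3.327 W/kg

3.327 W/kg


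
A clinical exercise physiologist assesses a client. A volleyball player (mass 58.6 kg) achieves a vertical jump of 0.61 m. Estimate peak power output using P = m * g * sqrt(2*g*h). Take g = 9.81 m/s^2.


2 * g * h = 2 * 9.81 * 0.61 = 11.9682
sqrt(11.9682) = 3.459509 m/s
P = 58.6 * 9.81 * 3.459509 = 1988.75 W

1988.75 W


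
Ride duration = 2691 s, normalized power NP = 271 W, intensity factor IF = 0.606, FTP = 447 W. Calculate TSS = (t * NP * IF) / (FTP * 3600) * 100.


Numerator = 2691 * 271 * 0.606 = 441932.166
Denominator = 447 * 3600 = 1609200
TSS = 441932.166 / 1609200 * 100
= 27.46

27.46 TSS


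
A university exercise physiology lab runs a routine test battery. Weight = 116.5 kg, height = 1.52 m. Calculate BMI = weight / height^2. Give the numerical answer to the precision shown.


height^2 = 1.52^2 = 2.3104
BMI = 116.5 / 2.3104 = 50.42 kg/m^2

50.42 kg/m^2


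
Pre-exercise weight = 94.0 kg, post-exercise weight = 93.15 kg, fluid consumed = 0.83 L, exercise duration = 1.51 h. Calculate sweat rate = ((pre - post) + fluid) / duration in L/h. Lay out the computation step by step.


Weight loss = 94.0 - 93.15 = 0.85 kg (approx L)
Total sweat = 0.85 + 0.83 = 1.68 L
Sweat rate = 1.68 / 1.51 = 1.113 L/h

1.113 L/h


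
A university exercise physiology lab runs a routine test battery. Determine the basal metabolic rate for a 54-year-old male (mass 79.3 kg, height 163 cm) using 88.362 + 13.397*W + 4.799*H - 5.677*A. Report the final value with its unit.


BMR = 88.362 + 13.397*79.3 + 4.799*163 - 5.677*54
= 1626.42 kcal/day

1626.42 kcal/day


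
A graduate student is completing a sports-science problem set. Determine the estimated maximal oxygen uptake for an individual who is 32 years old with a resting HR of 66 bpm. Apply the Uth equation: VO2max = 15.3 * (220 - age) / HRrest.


HRmax = 220 - 32 = 188
VO2max = 15.3 * (188 / 66)
= 15.3 * 2.8485
= 43.58 mL/kg/min

43.58 mL/kg/min


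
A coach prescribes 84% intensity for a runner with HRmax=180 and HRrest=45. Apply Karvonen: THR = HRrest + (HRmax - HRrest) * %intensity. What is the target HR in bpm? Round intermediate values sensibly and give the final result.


Heart rate reserve = 180 - 45 = 135
Intensity fraction = 84 / 100 = 0.84
THR = 45 + 135 * 0.84 = 158.4 bpm

158.4 bpm
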